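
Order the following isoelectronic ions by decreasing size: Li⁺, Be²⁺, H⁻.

All of these have 2 electrons, so size is governed by nuclear charge alone: the more protons, the stronger the pull on the same electron cloud, and the smaller the ion.
Nuclear charges: Be²⁺ (Z=4), Li⁺ (Z=3), H⁻ (Z=1).
Largest to smallest: H⁻ > Li⁺ > Be²⁺.

H⁻, Li⁺, Be²⁺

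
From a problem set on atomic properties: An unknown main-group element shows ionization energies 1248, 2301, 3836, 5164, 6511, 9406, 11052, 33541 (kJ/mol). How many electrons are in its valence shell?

7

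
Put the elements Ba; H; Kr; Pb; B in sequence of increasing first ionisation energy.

Ba < Pb < B < H < Kr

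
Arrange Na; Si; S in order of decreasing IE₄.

Na, S, Si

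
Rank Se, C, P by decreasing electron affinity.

C is in period 2, group 14; P is in period 3, group 15; Se is in period 4, group 16.
Electron affinity generally becomes more exothermic across a period toward the halogens and less exothermic down a group.
A diagonal step moves right (one effect) and down (the opposite effect) at once.
C > P: period and group pull opposite ways; the down-group shift dominates (122 vs 72 kJ/mol).
Se > C: the two effects oppose for this pair; the across-period effect wins (195 vs 122 kJ/mol).
Tabulated electron affinity (kJ/mol): C 122, P 72, Se 195.
So from highest to lowest: Se > C > P.

Se > C > P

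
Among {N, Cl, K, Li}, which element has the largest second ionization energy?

Li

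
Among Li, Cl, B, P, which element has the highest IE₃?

Li

The third ionization energy removes an electron from the +2 ion. For each element: Li²⁺ is already 1 electron into the core; Cl²⁺ still has 5 valence electrons; B²⁺ still has 1 valence electron; P²⁺ still has 3 valence electrons.
Core electrons are held far more tightly than valence electrons, so Li tops the IE_3 order.
Valence configurations: Cl²⁺ [Ne]3s²3p³, B²⁺ [He]2s¹, P²⁺ [Ne]3s²3p¹.
The numbers (kJ/mol): Li 11815, Cl 3822, B 3660, P 2914.
Hence IE_3: P < B < Cl < Li.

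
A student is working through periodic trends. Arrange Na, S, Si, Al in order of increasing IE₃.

Al, Si, S, Na

After 2 electrons have been removed, what remains? Na²⁺ is already 1 electron into the core; S²⁺ still has 4 valence electrons; Si²⁺ still has 2 valence electrons; Al²⁺ still has 1 valence electron.
Core electrons are held far more tightly than valence electrons, so Na tops the IE_3 order.
Valence configurations: S²⁺ [Ne]3s²3p², Si²⁺ [Ne]3s², Al²⁺ [Ne]3s¹.
The numbers (kJ/mol): Na 6910, S 3357, Si 3232, Al 2745.
Overall IE_3 order: Al < Si < S < Na.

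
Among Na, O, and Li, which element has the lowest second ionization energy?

O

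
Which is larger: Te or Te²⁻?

Te²⁻

Forming Te²⁻ adds 2 electrons to Te. More electron–electron repulsion in the same shell, with unchanged nuclear charge, lets the cloud expand.
An anion is larger than its parent atom: Te²⁻ > Te.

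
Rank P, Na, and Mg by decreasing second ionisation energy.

Na > P > Mg

The second ionization energy removes an electron from the +1 ion. For each element: P⁺ still has 4 valence electrons; Na⁺ is the bare [Ne] core; Mg⁺ still has 1 valence electron.
Pulling an electron out of a noble-gas core costs far more than removing a remaining valence electron, so Na sits at the high end of IE_2.
Valence configurations: P⁺ [Ne]3s²3p², Mg⁺ [Ne]3s¹.
The numbers (kJ/mol): P 1907, Na 4562, Mg 1451.
Overall IE_2 order: Mg < P < Na.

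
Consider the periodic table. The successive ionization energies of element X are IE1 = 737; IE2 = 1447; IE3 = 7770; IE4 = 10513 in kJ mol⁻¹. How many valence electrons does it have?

2

Look for the largest jump between consecutive ionization energies: IE3/IE2 ≈ 5.4, far larger than any earlier ratio.
That jump marks the point where a core electron is being removed. So the atom has 2 valence electrons.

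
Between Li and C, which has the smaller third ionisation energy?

Consider each +2 ion: Li²⁺ is already 1 electron into the core; C²⁺ still has 2 valence electrons.
Pulling an electron out of a noble-gas core costs far more than removing a remaining valence electron, so Li sits at the high end of IE_3.
Tabulated IE_3 (kJ/mol): Li 11815, C 4620.
Putting it together, IE_3: C < Li.

C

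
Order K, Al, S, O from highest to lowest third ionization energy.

O > K > S > Al

The third ionization energy removes an electron from the +2 ion. For each element: K²⁺ is already 1 electron into the core; Al²⁺ still has 1 valence electron; S²⁺ still has 4 valence electrons; O²⁺ still has 4 valence electrons.
Usually core removal costs more than valence removal, but here the competition is close: a tightly held n=2 valence electron can cost more to remove than an n=3 core electron, so the actual values have to decide it.
Valence configurations: Al²⁺ [Ne]3s¹, S²⁺ [Ne]3s²3p², O²⁺ [He]2s²2p².
Approximate IE_3 values (kJ/mol): K 4420, Al 2745, S 3357, O 5300.
So the third ionization energies run Al < S < K < O.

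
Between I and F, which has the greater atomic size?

Moving right in a period, electrons are added to the same shell under a stronger nuclear pull, so atoms get smaller; moving down, a new shell is opened and atoms get larger.
All are in group 17, so atomic radius increases down the group.
So I has the greater atomic size (I > F).

I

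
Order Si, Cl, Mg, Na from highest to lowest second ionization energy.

Consider each +1 ion: Si⁺ still has 3 valence electrons; Cl⁺ still has 6 valence electrons; Mg⁺ still has 1 valence electron; Na⁺ is the bare [Ne] core.
Breaking into a closed-shell core is much more expensive than removing a leftover valence electron — Na has the largest IE_2 here.
Valence configurations: Si⁺ [Ne]3s²3p¹, Cl⁺ [Ne]3s²3p⁴, Mg⁺ [Ne]3s¹.
Tabulated IE_2 (kJ/mol): Si 1577, Cl 2298, Mg 1451, Na 4562.
Hence IE_2: Mg < Si < Cl < Na.

Na > Cl > Si > Mg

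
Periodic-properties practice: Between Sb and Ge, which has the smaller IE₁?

Ge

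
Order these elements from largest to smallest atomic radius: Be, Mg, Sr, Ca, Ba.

Be is in period 2, group 2; Mg is in period 3, group 2; Ca is in period 4, group 2; Sr is in period 5, group 2; Ba is in period 6, group 2.
Radius decreases left→right (rising Z_eff, same n) and increases top→bottom (higher n).
All are in group 2, so atomic radius increases down the group.
So from largest to smallest: Ba > Sr > Ca > Mg > Be.

Ba > Sr > Ca > Mg > Be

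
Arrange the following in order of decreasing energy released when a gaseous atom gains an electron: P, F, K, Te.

F > Te > P > K

Adding an electron releases more energy for atoms nearer the top right (short of the noble gases).
Here both period and group differ, so the two effects have to be weighed against each other.
P > K: both effects reinforce here, so P is clearly the higher of the two.
Te > P: the two effects oppose for this pair; the across-period effect wins (190 vs 72 kJ/mol).
F > Te: relative to Te, both the across-period and down-group shifts push F's electron affinity up.
For reference (kJ/mol): F 328, P 72, K 48, Te 190.
So from highest to lowest: F > Te > P > K.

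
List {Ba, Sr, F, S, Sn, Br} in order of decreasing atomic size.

F is in period 2, group 17; S is in period 3, group 16; Br is in period 4, group 17; Sr is in period 5, group 2; Sn is in period 5, group 14; Ba is in period 6, group 2.
Across a period the added protons contract the valence shell; down a group each new principal shell makes the atom larger.
These span different periods and groups, so the two trends combine.
S > F: both effects reinforce here, so S is clearly the larger of the two.
Br > S: the two effects oppose for this pair; the down-group effect wins (114 vs 103 pm).
Sn > Br: both effects reinforce here, so Sn is clearly the larger of the two.
Sr > Sn: both are in period 5; the period trend gives Sr the larger value.
Ba > Sr: they share group 2; the group trend gives Ba the larger value.
Tabulated atomic radius (pm): F 64, S 103, Br 114, Sr 185, Sn 140, Ba 196.
So from largest to smallest: Ba > Sr > Sn > Br > S > F.

Ba > Sr > Sn > Br > S > F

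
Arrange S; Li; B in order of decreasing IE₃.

After 2 electrons have been removed, what remains? S²⁺ still has 4 valence electrons; Li²⁺ is already 1 electron into the core; B²⁺ still has 1 valence electron.
Core electrons are held far more tightly than valence electrons, so Li tops the IE_3 order.
Valence configurations: S²⁺ [Ne]3s²3p², B²⁺ [He]2s¹.
Tabulated IE_3 (kJ/mol): S 3357, Li 11815, B 3660.
Hence IE_3: S < B < Li.

Li > B > S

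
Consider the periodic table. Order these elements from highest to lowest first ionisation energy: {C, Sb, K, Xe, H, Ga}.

H > Xe > C > Sb > Ga > K

H is in period 1, group 1; C is in period 2, group 14; K is in period 4, group 1; Ga is in period 4, group 13; Sb is in period 5, group 15; Xe is in period 5, group 18.
First ionization energy rises across a period (greater Z_eff holds electrons more tightly) and falls down a group (valence electrons are farther from the nucleus).
Here both period and group differ, so the two effects have to be weighed against each other.
Ga > K: both are in period 4; the period trend gives Ga the larger value.
Sb > Ga: the two effects oppose for this pair; the across-period effect wins (831 vs 579 kJ/mol).
C > Sb: the two effects oppose for this pair; the down-group effect wins (1086 vs 831 kJ/mol).
Xe > C: the two effects oppose for this pair; the across-period effect wins (1170 vs 1086 kJ/mol).
H > Xe: period and group pull opposite ways; the down-group shift dominates (1312 vs 1170 kJ/mol).
Approximate values (kJ/mol): H 1312, C 1086, K 419, Ga 579, Sb 831, Xe 1170.
So from highest to lowest: H > Xe > C > Sb > Ga > K.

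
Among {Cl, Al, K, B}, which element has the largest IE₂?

After 1 electron has been removed, what remains? Cl⁺ still has 6 valence electrons; Al⁺ still has 2 valence electrons; K⁺ is the bare [Ar] core; B⁺ still has 2 valence electrons.
Pulling an electron out of a noble-gas core costs far more than removing a remaining valence electron, so K sits at the high end of IE_2.
Valence configurations: Cl⁺ [Ne]3s²3p⁴, Al⁺ [Ne]3s², B⁺ [He]2s².
The numbers (kJ/mol): Cl 2298, Al 1817, K 3052, B 2427.
Overall IE_2 order: Al < Cl < B < K.

K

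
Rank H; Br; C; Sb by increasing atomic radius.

H, C, Br, Sb

H is in period 1, group 1; C is in period 2, group 14; Br is in period 4, group 17; Sb is in period 5, group 15.
Atomic radius shrinks across a period as nuclear charge pulls the same shell inward, and grows down a group as new shells are added.
These span different periods and groups, so the two trends combine.
C > H: period and group pull opposite ways; the down-group shift dominates (75 vs 32 pm).
Br > C: the two effects oppose for this pair; the down-group effect wins (114 vs 75 pm).
Sb > Br: both effects reinforce here, so Sb is clearly the larger of the two.
Tabulated atomic radius (pm): H 32, C 75, Br 114, Sb 140.
So from smallest to largest: H < C < Br < Sb.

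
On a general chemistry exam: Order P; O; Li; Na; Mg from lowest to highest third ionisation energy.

P < O < Na < Mg < Li

The third ionization energy removes an electron from the +2 ion. For each element: P²⁺ still has 3 valence electrons; O²⁺ still has 4 valence electrons; Li²⁺ is already 1 electron into the core; Na²⁺ is already 1 electron into the core; Mg²⁺ is the bare [Ne] core.
Breaking into a closed-shell core is much more expensive than removing a leftover valence electron — Na, Mg and Li have the largest IE_3 here.
Valence configurations: P²⁺ [Ne]3s²3p¹, O²⁺ [He]2s²2p².
Approximate IE_3 values (kJ/mol): P 2914, O 5300, Li 11815, Na 6910, Mg 7733.
Overall IE_3 order: P < O < Na < Mg < Li.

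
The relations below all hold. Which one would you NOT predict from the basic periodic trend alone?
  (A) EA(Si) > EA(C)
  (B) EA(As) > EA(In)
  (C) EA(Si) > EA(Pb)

The general trend: electron affinity increases across a period and decreases down a group.
(A) Si (period 3, group 14) vs C (period 2, group 14): the stated order contradicts the simple trend.
(B) As (period 4, group 15) vs In (period 5, group 13): the stated order agrees with the simple trend.
(C) Si (period 3, group 14) vs Pb (period 6, group 14): the stated order agrees with the simple trend.
The exception is (A): Si's larger, more diffuse 3p orbitals accept an added electron slightly more readily than C's compact 2p.

(A)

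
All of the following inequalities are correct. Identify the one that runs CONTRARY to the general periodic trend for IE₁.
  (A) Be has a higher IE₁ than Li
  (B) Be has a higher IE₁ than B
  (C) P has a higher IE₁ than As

(B)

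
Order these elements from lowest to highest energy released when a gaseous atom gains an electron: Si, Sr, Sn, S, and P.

Sr < P < Sn < Si < S

EA tends to increase across a period and decrease down a group, though the pattern is less regular than for IE or radius.
Here both period and group differ, so the two effects have to be weighed against each other.
P > Sr: both effects reinforce here, so P is clearly the higher of the two.
Sn > P: this pair runs against the simple trend — see the exception note.
Si > Sn: Si sits above Sn in group 14, so the down-group effect alone puts Si higher.
S > Si: both are in period 3; the period trend gives S the larger value.
Note the exception: Sn has a higher electron affinity than P, contrary to the simple trend — adding an electron to P's half-filled np³ subshell costs electron-pairing energy.
Note the exception: Si has a higher electron affinity than P, contrary to the simple trend — adding an electron to P's half-filled 3p³ is unfavourable, so Si (3p²) has the more exothermic EA.
Tabulated electron affinity (kJ/mol): Si 134, P 72, S 200, Sr 5, Sn 107.
So from lowest to highest: Sr < P < Sn < Si < S.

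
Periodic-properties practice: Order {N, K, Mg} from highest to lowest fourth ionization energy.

Mg > N > K

The fourth ionization energy removes an electron from the +3 ion. For each element: N³⁺ still has 2 valence electrons; K³⁺ is already 2 electrons into the core; Mg³⁺ is already 1 electron into the core.
Usually core removal costs more than valence removal, but here the competition is close: a tightly held n=2 valence electron can cost more to remove than an n=3 core electron, so the actual values have to decide it.
Tabulated IE_4 (kJ/mol): N 7475, K 5877, Mg 10543.
Overall IE_4 order: K < N < Mg.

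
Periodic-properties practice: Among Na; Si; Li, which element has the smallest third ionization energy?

Si

IE_3 is the cost of taking one more electron from the +2 cation: Na²⁺ is already 1 electron into the core; Si²⁺ still has 2 valence electrons; Li²⁺ is already 1 electron into the core.
Pulling an electron out of a noble-gas core costs far more than removing a remaining valence electron, so Na and Li sit at the high end of IE_3.
Approximate IE_3 values (kJ/mol): Na 6910, Si 3232, Li 11815.
Hence IE_3: Si < Na < Li.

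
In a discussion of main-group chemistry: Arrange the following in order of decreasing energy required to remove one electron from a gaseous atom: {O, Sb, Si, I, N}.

N > O > I > Sb > Si

N is in period 2, group 15; O is in period 2, group 16; Si is in period 3, group 14; Sb is in period 5, group 15; I is in period 5, group 17.
IE₁ increases left→right with effective nuclear charge and decreases top→bottom as the valence shell moves farther out.
These span different periods and groups, so the two trends combine.
Sb > Si: the two effects oppose for this pair; the across-period effect wins (831 vs 786 kJ/mol).
I > Sb: both are in period 5; the period trend gives I the larger value.
O > I: the two effects oppose for this pair; the down-group effect wins (1314 vs 1008 kJ/mol).
N > O: this pair runs against the simple trend — see the exception note.
Note the exception: N has a higher first ionization energy than O, contrary to the simple trend — pairing an electron in O's 2p⁴ costs repulsion energy, so O ionizes more easily than half-filled N (2p³).
For reference (kJ/mol): N 1402, O 1314, Si 786, Sb 831, I 1008.
So from highest to lowest: N > O > I > Sb > Si.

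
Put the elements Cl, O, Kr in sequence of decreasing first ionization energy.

Kr, O, Cl

O is in period 2, group 16; Cl is in period 3, group 17; Kr is in period 4, group 18.
IE₁ increases left→right with effective nuclear charge and decreases top→bottom as the valence shell moves farther out.
A diagonal step moves right (one effect) and down (the opposite effect) at once.
O > Cl: the two effects oppose for this pair; the down-group effect wins (1314 vs 1251 kJ/mol).
Kr > O: period and group pull opposite ways; the across-period shift dominates (1351 vs 1314 kJ/mol).
Tabulated first ionization energy (kJ/mol): O 1314, Cl 1251, Kr 1351.
So from highest to lowest: Kr > O > Cl.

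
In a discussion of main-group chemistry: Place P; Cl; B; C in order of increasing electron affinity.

B is in period 2, group 13; C is in period 2, group 14; P is in period 3, group 15; Cl is in period 3, group 17.
Atoms with high Z_eff and room in the valence shell (especially the halogens) have the most exothermic electron affinities.
Neither a single period nor a single group — weigh both effects.
P > B: the two effects oppose for this pair; the across-period effect wins (72 vs 27 kJ/mol).
C > P: period and group pull opposite ways; the down-group shift dominates (122 vs 72 kJ/mol).
Cl > C: the two effects oppose for this pair; the across-period effect wins (349 vs 122 kJ/mol).
For reference (kJ/mol): B 27, C 122, P 72, Cl 349.
So from lowest to highest: B < P < C < Cl.

B < P < C < Cl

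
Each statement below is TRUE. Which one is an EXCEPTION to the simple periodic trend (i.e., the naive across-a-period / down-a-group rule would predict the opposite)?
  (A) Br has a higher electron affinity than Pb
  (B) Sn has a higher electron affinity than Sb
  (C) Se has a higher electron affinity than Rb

(B)

The general trend: electron affinity increases across a period and decreases down a group.
(A) Br (period 4, group 17) vs Pb (period 6, group 14): the stated order agrees with the simple trend.
(B) Sn (period 5, group 14) vs Sb (period 5, group 15): the stated order contradicts the simple trend.
(C) Se (period 4, group 16) vs Rb (period 5, group 1): the stated order agrees with the simple trend.
The exception is (B): adding an electron to Sb's half-filled 5p³ is unfavourable, so Sn has the more exothermic EA.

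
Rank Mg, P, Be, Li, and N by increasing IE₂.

Mg, Be, P, N, Li

After 1 electron has been removed, what remains? Mg⁺ still has 1 valence electron; P⁺ still has 4 valence electrons; Be⁺ still has 1 valence electron; Li⁺ is the bare [He] core; N⁺ still has 4 valence electrons.
Pulling an electron out of a noble-gas core costs far more than removing a remaining valence electron, so Li sits at the high end of IE_2.
Valence configurations: Mg⁺ [Ne]3s¹, P⁺ [Ne]3s²3p², Be⁺ [He]2s¹, N⁺ [He]2s²2p².
The numbers (kJ/mol): Mg 1451, P 1907, Be 1757, Li 7298, N 2856.
So the second ionization energies run Mg < Be < P < N < Li.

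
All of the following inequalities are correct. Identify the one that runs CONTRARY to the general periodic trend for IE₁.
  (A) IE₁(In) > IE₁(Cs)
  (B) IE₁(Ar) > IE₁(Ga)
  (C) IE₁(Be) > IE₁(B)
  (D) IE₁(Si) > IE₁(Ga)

(C)

The general trend: IE₁ increases across a period and decreases down a group.
(A) In (period 5, group 13) vs Cs (period 6, group 1): the stated order agrees with the simple trend.
(B) Ar (period 3, group 18) vs Ga (period 4, group 13): the stated order agrees with the simple trend.
(C) Be (period 2, group 2) vs B (period 2, group 13): the stated order contradicts the simple trend.
(D) Si (period 3, group 14) vs Ga (period 4, group 13): the stated order agrees with the simple trend.
The exception is (C): removing B's lone 2p electron is easier than breaking Be's filled 2s².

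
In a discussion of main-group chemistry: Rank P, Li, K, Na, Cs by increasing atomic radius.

Atomic radius shrinks across a period as nuclear charge pulls the same shell inward, and grows down a group as new shells are added.
Neither a single period nor a single group — weigh both effects.
Li > P: period and group pull opposite ways; the across-period shift dominates (133 vs 111 pm).
Na > Li: they share group 1; the group trend gives Na the larger value.
K > Na: they share group 1; the group trend gives K the larger value.
Cs > K: Cs sits below K in group 1, so the down-group effect alone puts Cs larger.
Approximate values (pm): Li 133, Na 155, P 111, K 196, Cs 232.
So from smallest to largest: P < Li < Na < K < Cs.

P, Li, Na, K, Cs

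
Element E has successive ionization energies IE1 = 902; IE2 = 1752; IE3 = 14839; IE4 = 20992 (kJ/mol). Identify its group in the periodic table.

Look for the largest jump between consecutive ionization energies: IE3/IE2 ≈ 8.5, far larger than any earlier ratio.
That jump marks the point where a core electron is being removed. So the atom has 2 valence electrons.
A main-group element with 2 valence electrons is in group 2.

Group 2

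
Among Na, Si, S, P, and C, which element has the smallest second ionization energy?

Si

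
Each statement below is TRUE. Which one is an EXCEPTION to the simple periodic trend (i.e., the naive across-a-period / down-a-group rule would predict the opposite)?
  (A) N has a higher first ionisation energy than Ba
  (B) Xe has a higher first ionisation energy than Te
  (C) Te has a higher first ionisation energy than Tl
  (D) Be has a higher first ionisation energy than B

(D)

The general trend: first ionisation energy increases across a period and decreases down a group.
(A) N (period 2, group 15) vs Ba (period 6, group 2): the stated order agrees with the simple trend.
(B) Xe (period 5, group 18) vs Te (period 5, group 16): the stated order agrees with the simple trend.
(C) Te (period 5, group 16) vs Tl (period 6, group 13): the stated order agrees with the simple trend.
(D) Be (period 2, group 2) vs B (period 2, group 13): the stated order contradicts the simple trend.
The exception is (D): removing B's lone 2p electron is easier than breaking Be's filled 2s².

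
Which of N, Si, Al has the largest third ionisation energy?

After 2 electrons have been removed, what remains? N²⁺ still has 3 valence electrons; Si²⁺ still has 2 valence electrons; Al²⁺ still has 1 valence electron.
All are still removing valence electrons, so compare the +2 ions as you would atoms: IE_3 generally rises across a period (higher Z_eff) and falls down a group (larger shell), subject to the usual subshell exceptions.
Valence configurations: N²⁺ [He]2s²2p¹, Si²⁺ [Ne]3s², Al²⁺ [Ne]3s¹.
Tabulated IE_3 (kJ/mol): N 4578, Si 3232, Al 2745.
So the third ionization energies run Al < Si < N.

N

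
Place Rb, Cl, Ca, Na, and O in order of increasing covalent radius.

O, Cl, Na, Ca, Rb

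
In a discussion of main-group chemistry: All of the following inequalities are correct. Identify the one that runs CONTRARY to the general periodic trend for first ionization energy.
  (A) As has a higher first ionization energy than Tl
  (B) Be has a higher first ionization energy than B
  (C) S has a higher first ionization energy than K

(B)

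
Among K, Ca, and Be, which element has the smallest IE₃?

K

After 2 electrons have been removed, what remains? K²⁺ is already 1 electron into the core; Ca²⁺ is the bare [Ar] core; Be²⁺ is the bare [He] core.
All of these are removing an electron from a noble-gas core or deeper; the smaller core (lower principal quantum number) is held far more tightly, and within a period the higher nuclear charge binds the same core more tightly.
The numbers (kJ/mol): K 4420, Ca 4912, Be 14849.
So the third ionization energies run K < Ca < Be.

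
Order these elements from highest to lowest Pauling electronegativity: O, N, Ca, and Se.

O > N > Se > Ca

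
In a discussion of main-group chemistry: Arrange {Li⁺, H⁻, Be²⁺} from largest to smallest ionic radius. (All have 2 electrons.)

H⁻ > Li⁺ > Be²⁺

All of these have 2 electrons, so size is governed by nuclear charge alone: the more protons, the stronger the pull on the same electron cloud, and the smaller the ion.
Nuclear charges: Be²⁺ (Z=4), Li⁺ (Z=3), H⁻ (Z=1).
Largest to smallest: H⁻ > Li⁺ > Be²⁺.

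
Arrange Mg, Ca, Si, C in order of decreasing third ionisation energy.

Mg > Ca > C > Si

The third ionization energy removes an electron from the +2 ion. For each element: Mg²⁺ is the bare [Ne] core; Ca²⁺ is the bare [Ar] core; Si²⁺ still has 2 valence electrons; C²⁺ still has 2 valence electrons.
Core electrons are held far more tightly than valence electrons, so Ca and Mg top the IE_3 order.
Valence configurations: Si²⁺ [Ne]3s², C²⁺ [He]2s².
Approximate IE_3 values (kJ/mol): Mg 7733, Ca 4912, Si 3232, C 4620.
Putting it together, IE_3: Si < C < Ca < Mg.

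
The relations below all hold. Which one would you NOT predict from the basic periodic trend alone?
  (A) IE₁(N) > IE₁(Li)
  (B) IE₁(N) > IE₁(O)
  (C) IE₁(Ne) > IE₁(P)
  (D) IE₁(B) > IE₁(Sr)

(B)

The general trend: IE₁ increases across a period and decreases down a group.
(A) N (period 2, group 15) vs Li (period 2, group 1): the stated order agrees with the simple trend.
(B) N (period 2, group 15) vs O (period 2, group 16): the stated order contradicts the simple trend.
(C) Ne (period 2, group 18) vs P (period 3, group 15): the stated order agrees with the simple trend.
(D) B (period 2, group 13) vs Sr (period 5, group 2): the stated order agrees with the simple trend.
The exception is (B): pairing an electron in O's 2p⁴ costs repulsion energy, so O ionizes more easily than half-filled N (2p³).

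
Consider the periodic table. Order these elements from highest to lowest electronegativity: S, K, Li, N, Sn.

N > S > Sn > Li > K

Li is in period 2, group 1; N is in period 2, group 15; S is in period 3, group 16; K is in period 4, group 1; Sn is in period 5, group 14.
Smaller atoms with higher effective nuclear charge are more electronegative.
Neither a single period nor a single group — weigh both effects.
Li > K: Li sits above K in group 1, so the down-group effect alone puts Li higher.
Sn > Li: the two effects oppose for this pair; the across-period effect wins (1.96 vs 0.98).
S > Sn: both effects reinforce here, so S is clearly the higher of the two.
N > S: period and group pull opposite ways; the down-group shift dominates (3.04 vs 2.58).
Tabulated electronegativity (Pauling): Li 0.98, N 3.04, S 2.58, K 0.82, Sn 1.96.
So from highest to lowest: N > S > Sn > Li > K.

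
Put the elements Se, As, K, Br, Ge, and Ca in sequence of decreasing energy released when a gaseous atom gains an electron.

K is in period 4, group 1; Ca is in period 4, group 2; Ge is in period 4, group 14; As is in period 4, group 15; Se is in period 4, group 16; Br is in period 4, group 17.
Electron affinity generally becomes more exothermic across a period toward the halogens and less exothermic down a group.
All lie in period 4; the across-period trend (electron affinity increases left to right) applies, with the exception below.
Note the exception: K has a higher electron affinity than Ca, contrary to the simple trend — adding an electron to Ca (ns²) has to open a new, higher-energy np subshell, which is unfavourable.
Note the exception: Ge has a higher electron affinity than As, contrary to the simple trend — adding an electron to As's half-filled 4p³ is unfavourable, so Ge (4p²) has the more exothermic EA.
Approximate values (kJ/mol): K 48, Ca 2, Ge 119, As 78, Se 195, Br 325.
So from highest to lowest: Br > Se > Ge > As > K > Ca.

Br > Se > Ge > As > K > Ca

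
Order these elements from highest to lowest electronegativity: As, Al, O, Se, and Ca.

O > Se > As > Al > Ca

O is in period 2, group 16; Al is in period 3, group 13; Ca is in period 4, group 2; As is in period 4, group 15; Se is in period 4, group 16.
Electronegativity increases across a period and decreases down a group, tracking effective nuclear charge and atomic size.
Neither a single period nor a single group — weigh both effects.
Al > Ca: relative to Ca, both the across-period and down-group shifts push Al's electronegativity up.
As > Al: period and group pull opposite ways; the across-period shift dominates (2.18 vs 1.61).
Se > As: Se lies to the right of As in period 4, so the across-period effect alone puts Se higher.
O > Se: O sits above Se in group 16, so the down-group effect alone puts O higher.
Approximate values (Pauling): O 3.44, Al 1.61, Ca 1.00, As 2.18, Se 2.55.
So from highest to lowest: O > Se > As > Al > Ca.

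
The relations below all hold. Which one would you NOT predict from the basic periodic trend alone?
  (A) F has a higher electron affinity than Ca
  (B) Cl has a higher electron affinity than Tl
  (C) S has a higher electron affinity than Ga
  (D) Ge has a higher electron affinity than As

(D)

The general trend: electron affinity increases across a period and decreases down a group.
(A) F (period 2, group 17) vs Ca (period 4, group 2): the stated order agrees with the simple trend.
(B) Cl (period 3, group 17) vs Tl (period 6, group 13): the stated order agrees with the simple trend.
(C) S (period 3, group 16) vs Ga (period 4, group 13): the stated order agrees with the simple trend.
(D) Ge (period 4, group 14) vs As (period 4, group 15): the stated order contradicts the simple trend.
The exception is (D): adding an electron to As's half-filled 4p³ is unfavourable, so Ge (4p²) has the more exothermic EA.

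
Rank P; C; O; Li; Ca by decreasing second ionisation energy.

Consider each +1 ion: P⁺ still has 4 valence electrons; C⁺ still has 3 valence electrons; O⁺ still has 5 valence electrons; Li⁺ is the bare [He] core; Ca⁺ still has 1 valence electron.
Breaking into a closed-shell core is much more expensive than removing a leftover valence electron — Li has the largest IE_2 here.
Valence configurations: P⁺ [Ne]3s²3p², C⁺ [He]2s²2p¹, O⁺ [He]2s²2p³, Ca⁺ [Ar]4s¹.
The numbers (kJ/mol): P 1907, C 2353, O 3388, Li 7298, Ca 1145.
Hence IE_2: Ca < P < C < O < Li.

Li, O, C, P, Ca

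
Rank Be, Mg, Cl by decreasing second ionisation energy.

The second ionization energy removes an electron from the +1 ion. For each element: Be⁺ still has 1 valence electron; Mg⁺ still has 1 valence electron; Cl⁺ still has 6 valence electrons.
All are still removing valence electrons, so compare the +1 ions as you would atoms: IE_2 generally rises across a period (higher Z_eff) and falls down a group (larger shell), subject to the usual subshell exceptions.
Valence configurations: Be⁺ [He]2s¹, Mg⁺ [Ne]3s¹, Cl⁺ [Ne]3s²3p⁴.
Approximate IE_2 values (kJ/mol): Be 1757, Mg 1451, Cl 2298.
So the second ionization energies run Mg < Be < Cl.

Cl > Be > Mg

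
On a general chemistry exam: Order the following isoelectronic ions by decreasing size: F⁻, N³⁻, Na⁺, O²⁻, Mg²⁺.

All of these have 10 electrons, so size is governed by nuclear charge alone: the more protons, the stronger the pull on the same electron cloud, and the smaller the ion.
Nuclear charges: Mg²⁺ (Z=12), Na⁺ (Z=11), F⁻ (Z=9), O²⁻ (Z=8), N³⁻ (Z=7).
Largest to smallest: N³⁻ > O²⁻ > F⁻ > Na⁺ > Mg²⁺.

N³⁻, O²⁻, F⁻, Na⁺, Mg²⁺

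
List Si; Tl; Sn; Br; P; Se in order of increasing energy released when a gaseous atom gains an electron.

Atoms with high Z_eff and room in the valence shell (especially the halogens) have the most exothermic electron affinities.
Neither a single period nor a single group — weigh both effects.
P > Tl: relative to Tl, both the across-period and down-group shifts push P's electron affinity up.
Sn > P: this pair runs against the simple trend — see the exception note.
Si > Sn: they share group 14; the group trend gives Si the larger value.
Se > Si: period and group pull opposite ways; the across-period shift dominates (195 vs 134 kJ/mol).
Br > Se: Br lies to the right of Se in period 4, so the across-period effect alone puts Br higher.
Note the exception: Sn has a higher electron affinity than P, contrary to the simple trend — adding an electron to P's half-filled np³ subshell costs electron-pairing energy.
Note the exception: Si has a higher electron affinity than P, contrary to the simple trend — adding an electron to P's half-filled 3p³ is unfavourable, so Si (3p²) has the more exothermic EA.
Tabulated electron affinity (kJ/mol): Si 134, P 72, Se 195, Br 325, Sn 107, Tl 19.
So from lowest to highest: Tl < P < Sn < Si < Se < Br.

Tl < P < Sn < Si < Se < Br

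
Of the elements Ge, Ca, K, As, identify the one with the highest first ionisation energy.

Across a period the outer electron is held more tightly (higher IE₁); down a group it sits in a higher shell, more shielded, and comes off more easily.
All lie in period 4, so first ionization energy increases left to right.
The highest first ionisation energy among these belongs to As.

As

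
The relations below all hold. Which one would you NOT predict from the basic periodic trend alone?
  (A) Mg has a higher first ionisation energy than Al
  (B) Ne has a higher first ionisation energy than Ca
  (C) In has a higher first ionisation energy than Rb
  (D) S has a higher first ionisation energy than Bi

(A)

The general trend: first ionisation energy increases across a period and decreases down a group.
(A) Mg (period 3, group 2) vs Al (period 3, group 13): the stated order contradicts the simple trend.
(B) Ne (period 2, group 18) vs Ca (period 4, group 2): the stated order agrees with the simple trend.
(C) In (period 5, group 13) vs Rb (period 5, group 1): the stated order agrees with the simple trend.
(D) S (period 3, group 16) vs Bi (period 6, group 15): the stated order agrees with the simple trend.
The exception is (A): Al's single 3p electron is easier to remove than one from Mg's filled 3s².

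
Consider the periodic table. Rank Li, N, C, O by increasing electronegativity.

Li < C < N < O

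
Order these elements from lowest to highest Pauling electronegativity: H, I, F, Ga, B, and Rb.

H is in period 1, group 1; B is in period 2, group 13; F is in period 2, group 17; Ga is in period 4, group 13; Rb is in period 5, group 1; I is in period 5, group 17.
Electronegativity increases across a period and decreases down a group, tracking effective nuclear charge and atomic size.
Neither a single period nor a single group — weigh both effects.
Ga > Rb: relative to Rb, both the across-period and down-group shifts push Ga's electronegativity up.
B > Ga: they share group 13; the group trend gives B the larger value.
H > B: the two effects oppose for this pair; the down-group effect wins (2.20 vs 2.04).
I > H: period and group pull opposite ways; the across-period shift dominates (2.66 vs 2.20).
F > I: they share group 17; the group trend gives F the larger value.
Tabulated electronegativity (Pauling): H 2.20, B 2.04, F 3.98, Ga 1.81, Rb 0.82, I 2.66.
So from lowest to highest: Rb < Ga < B < H < I < F.

Rb < Ga < B < H < I < F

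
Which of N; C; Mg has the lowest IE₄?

C

After 3 electrons have been removed, what remains? N³⁺ still has 2 valence electrons; C³⁺ still has 1 valence electron; Mg³⁺ is already 1 electron into the core.
Pulling an electron out of a noble-gas core costs far more than removing a remaining valence electron, so Mg sits at the high end of IE_4.
Valence configurations: N³⁺ [He]2s², C³⁺ [He]2s¹.
Tabulated IE_4 (kJ/mol): N 7475, C 6223, Mg 10543.
Hence IE_4: C < N < Mg.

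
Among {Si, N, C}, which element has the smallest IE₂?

Si

IE_2 is the cost of taking one more electron from the +1 cation: Si⁺ still has 3 valence electrons; N⁺ still has 4 valence electrons; C⁺ still has 3 valence electrons.
All are still removing valence electrons, so compare the +1 ions as you would atoms: IE_2 generally rises across a period (higher Z_eff) and falls down a group (larger shell), subject to the usual subshell exceptions.
Valence configurations: Si⁺ [Ne]3s²3p¹, N⁺ [He]2s²2p², C⁺ [He]2s²2p¹.
Approximate IE_2 values (kJ/mol): Si 1577, N 2856, C 2353.
Putting it together, IE_2: Si < C < N.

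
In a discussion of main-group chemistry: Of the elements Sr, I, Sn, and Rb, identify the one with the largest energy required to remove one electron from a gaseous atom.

Rb is in period 5, group 1; Sr is in period 5, group 2; Sn is in period 5, group 14; I is in period 5, group 17.
Across a period the outer electron is held more tightly (higher IE₁); down a group it sits in a higher shell, more shielded, and comes off more easily.
All lie in period 5, so first ionization energy increases left to right.
The largest energy required to remove one electron from a gaseous atom among these belongs to I.

I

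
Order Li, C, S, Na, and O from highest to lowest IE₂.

Li, Na, O, C, S

IE_2 is the cost of taking one more electron from the +1 cation: Li⁺ is the bare [He] core; C⁺ still has 3 valence electrons; S⁺ still has 5 valence electrons; Na⁺ is the bare [Ne] core; O⁺ still has 5 valence electrons.
Breaking into a closed-shell core is much more expensive than removing a leftover valence electron — Na and Li have the largest IE_2 here.
Valence configurations: C⁺ [He]2s²2p¹, S⁺ [Ne]3s²3p³, O⁺ [He]2s²2p³.
Tabulated IE_2 (kJ/mol): Li 7298, C 2353, S 2252, Na 4562, O 3388.
Overall IE_2 order: S < C < O < Na < Li.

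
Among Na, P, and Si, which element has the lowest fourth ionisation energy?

Si

The fourth ionization energy removes an electron from the +3 ion. For each element: Na³⁺ is already 2 electrons into the core; P³⁺ still has 2 valence electrons; Si³⁺ still has 1 valence electron.
Breaking into a closed-shell core is much more expensive than removing a leftover valence electron — Na has the largest IE_4 here.
Valence configurations: P³⁺ [Ne]3s², Si³⁺ [Ne]3s¹.
The numbers (kJ/mol): Na 9543, P 4964, Si 4356.
So the fourth ionization energies run Si < P < Na.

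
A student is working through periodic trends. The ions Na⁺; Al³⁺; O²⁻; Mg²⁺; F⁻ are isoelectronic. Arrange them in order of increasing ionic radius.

Al³⁺ < Mg²⁺ < Na⁺ < F⁻ < O²⁻

All of these have 10 electrons, so size is governed by nuclear charge alone: the more protons, the stronger the pull on the same electron cloud, and the smaller the ion.
Nuclear charges: Al³⁺ (Z=13), Mg²⁺ (Z=12), Na⁺ (Z=11), F⁻ (Z=9), O²⁻ (Z=8).
Smallest to largest: Al³⁺ < Mg²⁺ < Na⁺ < F⁻ < O²⁻.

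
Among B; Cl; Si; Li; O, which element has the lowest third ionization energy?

Consider each +2 ion: B²⁺ still has 1 valence electron; Cl²⁺ still has 5 valence electrons; Si²⁺ still has 2 valence electrons; Li²⁺ is already 1 electron into the core; O²⁺ still has 4 valence electrons.
Breaking into a closed-shell core is much more expensive than removing a leftover valence electron — Li has the largest IE_3 here.
Valence configurations: B²⁺ [He]2s¹, Cl²⁺ [Ne]3s²3p³, Si²⁺ [Ne]3s², O²⁺ [He]2s²2p².
Approximate IE_3 values (kJ/mol): B 3660, Cl 3822, Si 3232, Li 11815, O 5300.
Overall IE_3 order: Si < B < Cl < O < Li.

Si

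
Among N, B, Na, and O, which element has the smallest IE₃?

B

Consider each +2 ion: N²⁺ still has 3 valence electrons; B²⁺ still has 1 valence electron; Na²⁺ is already 1 electron into the core; O²⁺ still has 4 valence electrons.
Core electrons are held far more tightly than valence electrons, so Na tops the IE_3 order.
Valence configurations: N²⁺ [He]2s²2p¹, B²⁺ [He]2s¹, O²⁺ [He]2s²2p².
Tabulated IE_3 (kJ/mol): N 4578, B 3660, Na 6910, O 5300.
Putting it together, IE_3: B < N < O < Na.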